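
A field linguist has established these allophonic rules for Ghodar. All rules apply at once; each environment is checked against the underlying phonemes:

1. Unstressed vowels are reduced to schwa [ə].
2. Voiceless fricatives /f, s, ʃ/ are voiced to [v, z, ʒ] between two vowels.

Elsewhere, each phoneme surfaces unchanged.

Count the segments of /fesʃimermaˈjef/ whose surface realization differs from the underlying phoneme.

4

Segments that undergo a rule: /e/ → [ə] (rule 1); /i/ → [ə] (rule 1); /e/ → [ə] (rule 1); /a/ → [ə] (rule 1).
All other segments surface unchanged.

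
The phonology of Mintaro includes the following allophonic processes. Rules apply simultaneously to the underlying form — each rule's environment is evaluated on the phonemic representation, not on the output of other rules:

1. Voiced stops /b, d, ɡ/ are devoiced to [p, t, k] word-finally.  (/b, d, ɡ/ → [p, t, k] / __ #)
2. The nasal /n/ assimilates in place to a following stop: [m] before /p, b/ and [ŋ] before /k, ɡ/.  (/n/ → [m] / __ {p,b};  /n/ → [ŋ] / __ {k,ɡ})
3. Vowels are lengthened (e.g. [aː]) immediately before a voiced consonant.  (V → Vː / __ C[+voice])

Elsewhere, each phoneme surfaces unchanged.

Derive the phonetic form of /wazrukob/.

[waːzrukoːp]

/w/ (word-initial): no rule targets it → [w].
/a/ meets the environment for rule 3 (before a voiced consonant) → [aː].
/z/ stays [z].
/r/ (between /z/ and /u/) is unaffected → [r].
/u/ (between /r/ and /k/): rule 3 targets it, but not before a voiced consonant → unchanged [u].
/k/ (between /u/ and /o/) is unaffected → [k].
/o/ — between /k/ and /b/, before a voiced consonant — surfaces as [oː] (rule 3).
/b/ (word-final): word-finally, so rule 1 applies → [p].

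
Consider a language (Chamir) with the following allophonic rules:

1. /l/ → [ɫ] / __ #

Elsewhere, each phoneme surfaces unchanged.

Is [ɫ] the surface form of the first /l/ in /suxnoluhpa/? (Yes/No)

/l/ (between /o/ and /u/): rule 1 targets it, but not word-finally → unchanged [l].
The actual realization is [l], not [ɫ].

No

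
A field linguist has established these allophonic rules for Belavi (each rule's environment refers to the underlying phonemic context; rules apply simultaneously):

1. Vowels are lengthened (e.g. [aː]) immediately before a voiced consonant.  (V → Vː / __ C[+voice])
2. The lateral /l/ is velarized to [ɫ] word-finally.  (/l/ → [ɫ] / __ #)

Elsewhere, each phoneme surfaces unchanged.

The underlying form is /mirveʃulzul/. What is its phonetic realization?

[miːrveʃuːlzuːɫ]

/m/ stays [m].
/i/ meets the environment for rule 1 (before a voiced consonant) → [iː].
/r/ (between /i/ and /v/): no rule targets it → [r].
/v/ (between /r/ and /e/) is unaffected → [v].
/e/ (between /v/ and /ʃ/): rule 1 targets it, but not before a voiced consonant → unchanged [e].
/ʃ/ (between /e/ and /u/): no rule targets it → [ʃ].
Rule 1 applies to /u/ (between /ʃ/ and /l/: before a voiced consonant) → [uː].
/l/ (between /u/ and /z/) is in the target of rule 2 but the environment (word-finally) is not met → [l].
/z/ stays [z].
/u/ (between /z/ and /l/) occurs before a voiced consonant → [uː] by rule 1.
/l/ (word-final): word-finally, so rule 2 applies → [ɫ].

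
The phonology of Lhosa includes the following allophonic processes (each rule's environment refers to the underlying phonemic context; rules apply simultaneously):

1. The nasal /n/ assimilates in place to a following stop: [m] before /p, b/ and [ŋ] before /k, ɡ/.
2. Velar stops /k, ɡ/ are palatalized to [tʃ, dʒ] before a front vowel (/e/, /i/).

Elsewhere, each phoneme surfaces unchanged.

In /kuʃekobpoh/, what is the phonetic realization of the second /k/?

/k/ (between /e/ and /o/): rule 2 targets it, but not before a front vowel → unchanged [k].

[k]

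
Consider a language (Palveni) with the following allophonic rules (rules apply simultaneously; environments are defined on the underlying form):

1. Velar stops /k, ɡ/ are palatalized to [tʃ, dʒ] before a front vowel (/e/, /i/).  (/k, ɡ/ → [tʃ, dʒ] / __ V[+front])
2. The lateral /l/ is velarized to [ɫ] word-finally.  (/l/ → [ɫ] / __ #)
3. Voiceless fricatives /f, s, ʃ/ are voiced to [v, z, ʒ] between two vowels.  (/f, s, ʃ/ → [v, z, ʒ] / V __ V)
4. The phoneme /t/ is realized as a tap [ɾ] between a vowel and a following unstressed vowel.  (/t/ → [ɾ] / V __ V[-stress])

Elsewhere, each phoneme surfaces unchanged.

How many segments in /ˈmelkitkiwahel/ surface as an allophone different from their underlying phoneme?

3

Segments that undergo a rule: /k/ → [tʃ] (rule 1); /k/ → [tʃ] (rule 1); /l/ → [ɫ] (rule 2).
All other segments surface unchanged.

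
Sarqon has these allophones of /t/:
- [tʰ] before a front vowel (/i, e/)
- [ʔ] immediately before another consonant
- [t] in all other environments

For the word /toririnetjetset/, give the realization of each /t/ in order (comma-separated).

[t], [ʔ], [ʔ], [t]

Occurrence 1 (position 1): no conditioning environment matches → elsewhere allophone [t].
Occurrence 2 (position 9): immediately before another consonant → [ʔ].
Occurrence 3 (position 12): immediately before another consonant → [ʔ].
Occurrence 4 (position 15): no conditioning environment matches → elsewhere allophone [t].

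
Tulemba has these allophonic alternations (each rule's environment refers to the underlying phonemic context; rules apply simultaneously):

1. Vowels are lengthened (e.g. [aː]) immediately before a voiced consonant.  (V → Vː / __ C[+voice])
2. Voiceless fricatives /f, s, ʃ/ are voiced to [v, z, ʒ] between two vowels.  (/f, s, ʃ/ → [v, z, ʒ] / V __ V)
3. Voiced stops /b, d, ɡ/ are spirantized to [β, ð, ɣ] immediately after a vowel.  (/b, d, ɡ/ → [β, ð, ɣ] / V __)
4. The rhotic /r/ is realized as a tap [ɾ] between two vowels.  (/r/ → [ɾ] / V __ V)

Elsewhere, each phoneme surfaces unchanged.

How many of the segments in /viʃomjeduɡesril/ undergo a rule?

Segments that undergo a rule: /ʃ/ → [ʒ] (rule 2); /o/ → [oː] (rule 1); /e/ → [eː] (rule 1); /d/ → [ð] (rule 3); /u/ → [uː] (rule 1); /ɡ/ → [ɣ] (rule 3); /i/ → [iː] (rule 1).
All other segments surface unchanged.

7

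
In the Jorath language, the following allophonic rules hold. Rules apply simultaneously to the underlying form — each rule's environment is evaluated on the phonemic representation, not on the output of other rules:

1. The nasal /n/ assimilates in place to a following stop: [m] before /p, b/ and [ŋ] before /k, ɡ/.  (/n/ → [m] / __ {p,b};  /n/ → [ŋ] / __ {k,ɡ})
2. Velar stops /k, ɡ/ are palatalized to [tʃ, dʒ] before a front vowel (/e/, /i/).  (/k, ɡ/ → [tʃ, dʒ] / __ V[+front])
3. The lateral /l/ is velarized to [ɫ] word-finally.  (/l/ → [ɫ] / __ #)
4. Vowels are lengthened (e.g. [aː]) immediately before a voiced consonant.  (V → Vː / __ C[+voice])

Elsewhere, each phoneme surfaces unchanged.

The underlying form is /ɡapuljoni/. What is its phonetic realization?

/ɡ/ (word-initial): rule 2 targets it, but not before a front vowel → unchanged [ɡ].
/a/ (between /ɡ/ and /p/): rule 4 targets it, but not before a voiced consonant → unchanged [a].
/p/ (between /a/ and /u/): no rule targets it → [p].
/u/ (between /p/ and /l/) occurs before a voiced consonant → [uː] by rule 4.
/l/ — between /u/ and /j/; rule 3 does not apply here → [l].
/j/ (between /l/ and /o/): no rule targets it → [j].
/o/ meets the environment for rule 4 (before a voiced consonant) → [oː].
/n/ — between /o/ and /i/; rule 1 does not apply here → [n].
/i/ (word-final): rule 4 targets it, but not before a voiced consonant → unchanged [i].

[ɡapuːljoːni]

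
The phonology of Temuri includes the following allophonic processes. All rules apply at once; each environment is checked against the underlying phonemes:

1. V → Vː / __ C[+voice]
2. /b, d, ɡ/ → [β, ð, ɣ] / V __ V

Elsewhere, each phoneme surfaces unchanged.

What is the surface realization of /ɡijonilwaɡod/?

[ɡiːjoːniːlwaːɣoːd]

/ɡ/ — word-initial; rule 2 does not apply here → [ɡ].
/i/ (between /ɡ/ and /j/) occurs before a voiced consonant → [iː] by rule 1.
/o/ (between /j/ and /n/) occurs before a voiced consonant → [oː] by rule 1.
/i/ (between /n/ and /l/): before a voiced consonant, so rule 1 applies → [iː].
/a/ — between /w/ and /ɡ/, before a voiced consonant — surfaces as [aː] (rule 1).
Rule 2 applies to /ɡ/ (between /a/ and /o/: between two vowels) → [ɣ].
/o/ (between /ɡ/ and /d/): before a voiced consonant, so rule 1 applies → [oː].
/d/ — word-final; rule 2 does not apply here → [d].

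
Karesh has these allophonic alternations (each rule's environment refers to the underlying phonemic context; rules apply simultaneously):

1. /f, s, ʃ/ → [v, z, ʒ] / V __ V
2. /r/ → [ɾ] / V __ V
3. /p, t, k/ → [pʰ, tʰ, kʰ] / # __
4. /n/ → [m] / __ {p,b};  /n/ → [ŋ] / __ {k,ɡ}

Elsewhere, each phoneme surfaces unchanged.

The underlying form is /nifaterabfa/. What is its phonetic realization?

[nivateɾabfa]

/n/ (word-initial) fails the environment for rule 4, so it stays [n].
/i/ — not in any rule's target class → [i].
/f/ meets the environment for rule 1 (between two vowels) → [v].
/a/ — not in any rule's target class → [a].
/t/ — between /a/ and /e/; rule 3 does not apply here → [t].
/e/ (between /t/ and /r/) is unaffected → [e].
/r/ (between /e/ and /a/) occurs between two vowels → [ɾ] by rule 2.
/a/ (between /r/ and /b/): no rule targets it → [a].
/b/ (between /a/ and /f/) is unaffected → [b].
/f/ — between /b/ and /a/; rule 1 does not apply here → [f].
/a/ stays [a].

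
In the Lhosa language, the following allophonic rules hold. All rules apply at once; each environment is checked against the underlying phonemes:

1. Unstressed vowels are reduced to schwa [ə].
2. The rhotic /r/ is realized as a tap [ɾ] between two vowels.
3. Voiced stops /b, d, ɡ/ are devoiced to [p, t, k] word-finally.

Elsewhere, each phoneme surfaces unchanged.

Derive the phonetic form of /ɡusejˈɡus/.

[ɡəsəjˈɡus]

/ɡ/ (word-initial): rule 3 targets it, but not word-finally → unchanged [ɡ].
/u/ meets the environment for rule 1 (in an unstressed syllable) → [ə].
/e/ (between /s/ and /j/) occurs in an unstressed syllable → [ə] by rule 1.
/ɡ/ (between /j/ and /u/) is in the target of rule 3 but the environment (word-finally) is not met → [ɡ].
/u/ (between /ɡ/ and /s/) fails the environment for rule 1, so it stays [u].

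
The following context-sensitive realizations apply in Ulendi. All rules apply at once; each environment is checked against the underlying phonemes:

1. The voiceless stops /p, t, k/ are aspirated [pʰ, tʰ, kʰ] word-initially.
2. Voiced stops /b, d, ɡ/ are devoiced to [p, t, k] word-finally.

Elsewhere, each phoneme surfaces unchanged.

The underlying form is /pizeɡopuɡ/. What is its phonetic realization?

[pʰizeɡopuk]

/p/ (word-initial) occurs word-initially → [pʰ] by rule 1.
/i/ — not in any rule's target class → [i].
/z/ (between /i/ and /e/): no rule targets it → [z].
/e/ stays [e].
/ɡ/ (between /e/ and /o/) is in the target of rule 2 but the environment (word-finally) is not met → [ɡ].
/o/ — not in any rule's target class → [o].
/p/ (between /o/ and /u/): rule 1 targets it, but not word-initially → unchanged [p].
/u/ — not in any rule's target class → [u].
Rule 2 applies to /ɡ/ (word-final: word-finally) → [k].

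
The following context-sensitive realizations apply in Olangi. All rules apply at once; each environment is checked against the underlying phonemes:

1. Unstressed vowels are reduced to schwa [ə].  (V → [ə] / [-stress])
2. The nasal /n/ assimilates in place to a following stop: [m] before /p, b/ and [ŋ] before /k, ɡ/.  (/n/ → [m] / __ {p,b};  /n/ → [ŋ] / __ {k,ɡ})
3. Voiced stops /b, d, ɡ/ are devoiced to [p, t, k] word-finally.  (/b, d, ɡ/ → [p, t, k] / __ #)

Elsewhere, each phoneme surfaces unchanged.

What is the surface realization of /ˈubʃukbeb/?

[ˈubʃəkbəp]

/u/ — word-initial; rule 1 does not apply here → [u].
/b/ (between /u/ and /ʃ/) is in the target of rule 3 but the environment (word-finally) is not met → [b].
/ʃ/ stays [ʃ].
/u/ (between /ʃ/ and /k/): in an unstressed syllable, so rule 1 applies → [ə].
/k/ (between /u/ and /b/): no rule targets it → [k].
/b/ (between /k/ and /e/): rule 3 targets it, but not word-finally → unchanged [b].
Rule 1 applies to /e/ (between /b/ and /b/: in an unstressed syllable) → [ə].
/b/ — word-final, word-finally — surfaces as [p] (rule 3).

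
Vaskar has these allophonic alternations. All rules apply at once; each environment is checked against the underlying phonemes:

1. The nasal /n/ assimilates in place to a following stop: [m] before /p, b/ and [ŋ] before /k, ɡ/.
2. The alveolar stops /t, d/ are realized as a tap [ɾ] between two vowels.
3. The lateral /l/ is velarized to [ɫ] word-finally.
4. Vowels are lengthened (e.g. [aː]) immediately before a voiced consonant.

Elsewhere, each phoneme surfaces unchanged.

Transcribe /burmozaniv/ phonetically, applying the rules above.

[buːrmoːzaːniːv]

Rule 4 applies to /u/ (between /b/ and /r/: before a voiced consonant) → [uː].
/o/ meets the environment for rule 4 (before a voiced consonant) → [oː].
/a/ (between /z/ and /n/): before a voiced consonant, so rule 4 applies → [aː].
/n/ (between /a/ and /i/): rule 1 targets it, but not before a labial or velar stop → unchanged [n].
/i/ (between /n/ and /v/) occurs before a voiced consonant → [iː] by rule 4.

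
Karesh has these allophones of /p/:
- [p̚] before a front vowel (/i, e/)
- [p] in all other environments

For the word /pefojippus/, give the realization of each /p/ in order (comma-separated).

[p̚], [p], [p]

Occurrence 1 (position 1): before a front vowel (/i, e/) → [p̚].
Occurrence 2 (position 7): no conditioning environment matches → elsewhere allophone [p].
Occurrence 3 (position 8): no conditioning environment matches → elsewhere allophone [p].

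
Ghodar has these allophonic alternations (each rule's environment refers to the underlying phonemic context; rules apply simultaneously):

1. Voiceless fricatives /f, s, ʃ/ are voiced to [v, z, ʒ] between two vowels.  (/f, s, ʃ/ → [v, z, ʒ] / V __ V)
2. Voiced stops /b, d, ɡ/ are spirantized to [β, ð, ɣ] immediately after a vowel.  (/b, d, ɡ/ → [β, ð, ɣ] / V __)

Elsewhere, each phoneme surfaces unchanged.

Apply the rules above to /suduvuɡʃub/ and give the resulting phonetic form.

[suðuvuɣʃuβ]

/s/ (word-initial): rule 1 targets it, but not between two vowels → unchanged [s].
/u/ (between /s/ and /d/) is unaffected → [u].
/d/ (between /u/ and /u/) occurs immediately after a vowel → [ð] by rule 2.
/u/ (between /d/ and /v/) is unaffected → [u].
/v/ — not in any rule's target class → [v].
/u/ stays [u].
/ɡ/ — between /u/ and /ʃ/, immediately after a vowel — surfaces as [ɣ] (rule 2).
/ʃ/ (between /ɡ/ and /u/) fails the environment for rule 1, so it stays [ʃ].
/u/ (between /ʃ/ and /b/) is unaffected → [u].
/b/ meets the environment for rule 2 (immediately after a vowel) → [β].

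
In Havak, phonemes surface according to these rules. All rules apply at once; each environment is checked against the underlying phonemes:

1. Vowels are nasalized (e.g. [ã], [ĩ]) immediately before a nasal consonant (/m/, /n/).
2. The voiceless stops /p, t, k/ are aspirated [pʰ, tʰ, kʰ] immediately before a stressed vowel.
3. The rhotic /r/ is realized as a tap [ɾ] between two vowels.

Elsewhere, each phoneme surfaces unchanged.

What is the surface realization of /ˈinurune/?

[ˈĩnuɾũne]

/i/ (word-initial) occurs before a nasal consonant → [ĩ] by rule 1.
/n/ stays [n].
/u/ (between /n/ and /r/) fails the environment for rule 1, so it stays [u].
/r/ (between /u/ and /u/) occurs between two vowels → [ɾ] by rule 3.
/u/ (between /r/ and /n/): before a nasal consonant, so rule 1 applies → [ũ].
/n/ — not in any rule's target class → [n].
/e/ (word-final): rule 1 targets it, but not before a nasal consonant → unchanged [e].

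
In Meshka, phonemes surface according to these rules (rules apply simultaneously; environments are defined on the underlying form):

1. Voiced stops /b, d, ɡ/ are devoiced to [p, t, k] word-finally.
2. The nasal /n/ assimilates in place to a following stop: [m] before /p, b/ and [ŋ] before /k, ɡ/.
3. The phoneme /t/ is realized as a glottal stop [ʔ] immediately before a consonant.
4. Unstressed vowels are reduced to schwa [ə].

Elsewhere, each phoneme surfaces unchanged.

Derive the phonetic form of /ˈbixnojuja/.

/b/ (word-initial) fails the environment for rule 1, so it stays [b].
/i/ (between /b/ and /x/) is in the target of rule 4 but the environment (in an unstressed syllable) is not met → [i].
/x/ (between /i/ and /n/) is unaffected → [x].
/n/ — between /x/ and /o/; rule 2 does not apply here → [n].
Rule 4 applies to /o/ (between /n/ and /j/: in an unstressed syllable) → [ə].
/j/ (between /o/ and /u/) is unaffected → [j].
/u/ meets the environment for rule 4 (in an unstressed syllable) → [ə].
/j/ (between /u/ and /a/): no rule targets it → [j].
/a/ — word-final, in an unstressed syllable — surfaces as [ə] (rule 4).

[ˈbixnəjəjə]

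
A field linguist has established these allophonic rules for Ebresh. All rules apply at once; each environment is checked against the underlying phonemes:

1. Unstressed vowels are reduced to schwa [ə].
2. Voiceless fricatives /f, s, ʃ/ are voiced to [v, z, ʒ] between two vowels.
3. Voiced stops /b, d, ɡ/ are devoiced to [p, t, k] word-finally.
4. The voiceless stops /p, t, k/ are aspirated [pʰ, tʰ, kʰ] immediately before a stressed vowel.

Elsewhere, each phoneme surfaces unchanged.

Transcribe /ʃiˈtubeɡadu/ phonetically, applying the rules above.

[ʃəˈtʰubəɡədə]

/ʃ/ (word-initial) fails the environment for rule 2, so it stays [ʃ].
/i/ — between /ʃ/ and /t/, in an unstressed syllable — surfaces as [ə] (rule 1).
/t/ meets the environment for rule 4 (immediately before a stressed vowel) → [tʰ].
/u/ (between /t/ and /b/) is in the target of rule 1 but the environment (in an unstressed syllable) is not met → [u].
/b/ — between /u/ and /e/; rule 3 does not apply here → [b].
/e/ meets the environment for rule 1 (in an unstressed syllable) → [ə].
/ɡ/ (between /e/ and /a/): rule 3 targets it, but not word-finally → unchanged [ɡ].
Rule 1 applies to /a/ (between /ɡ/ and /d/: in an unstressed syllable) → [ə].
/d/ (between /a/ and /u/) is in the target of rule 3 but the environment (word-finally) is not met → [d].
/u/ meets the environment for rule 1 (in an unstressed syllable) → [ə].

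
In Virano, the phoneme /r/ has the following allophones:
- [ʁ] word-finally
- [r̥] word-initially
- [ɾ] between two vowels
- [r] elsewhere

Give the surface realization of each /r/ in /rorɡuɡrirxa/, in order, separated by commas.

[r̥], [r], [r], [r]

Occurrence 1 (position 1): word-initially → [r̥].
Occurrence 2 (position 3): no conditioning environment matches → elsewhere allophone [r].
Occurrence 3 (position 7): no conditioning environment matches → elsewhere allophone [r].
Occurrence 4 (position 9): no conditioning environment matches → elsewhere allophone [r].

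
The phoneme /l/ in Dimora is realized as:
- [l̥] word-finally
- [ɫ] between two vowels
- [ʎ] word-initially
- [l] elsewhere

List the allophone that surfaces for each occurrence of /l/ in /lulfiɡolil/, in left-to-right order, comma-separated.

Occurrence 1 (position 1): word-initially → [ʎ].
Occurrence 2 (position 3): no conditioning environment matches → elsewhere allophone [l].
Occurrence 3 (position 8): between two vowels → [ɫ].
Occurrence 4 (position 10): word-finally → [l̥].

[ʎ], [l], [ɫ], [l̥]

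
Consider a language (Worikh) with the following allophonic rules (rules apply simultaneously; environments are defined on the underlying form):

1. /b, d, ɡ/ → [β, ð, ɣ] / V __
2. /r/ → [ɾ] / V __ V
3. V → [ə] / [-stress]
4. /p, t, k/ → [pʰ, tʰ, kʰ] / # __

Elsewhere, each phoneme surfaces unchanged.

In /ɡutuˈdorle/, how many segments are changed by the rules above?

4

Segments that undergo a rule: /u/ → [ə] (rule 3); /u/ → [ə] (rule 3); /d/ → [ð] (rule 1); /e/ → [ə] (rule 3).
All other segments surface unchanged.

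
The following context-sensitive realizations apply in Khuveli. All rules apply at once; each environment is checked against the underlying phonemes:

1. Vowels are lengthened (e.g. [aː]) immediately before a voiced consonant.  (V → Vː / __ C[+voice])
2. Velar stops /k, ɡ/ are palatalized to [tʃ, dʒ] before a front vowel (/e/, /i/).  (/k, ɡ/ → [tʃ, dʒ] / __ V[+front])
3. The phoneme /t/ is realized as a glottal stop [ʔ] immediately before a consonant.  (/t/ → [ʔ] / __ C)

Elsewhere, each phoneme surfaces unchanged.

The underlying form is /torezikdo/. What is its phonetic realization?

/t/ (word-initial): rule 3 targets it, but not immediately before a consonant → unchanged [t].
Rule 1 applies to /o/ (between /t/ and /r/: before a voiced consonant) → [oː].
/r/ (between /o/ and /e/) is unaffected → [r].
Rule 1 applies to /e/ (between /r/ and /z/: before a voiced consonant) → [eː].
/z/ (between /e/ and /i/) is unaffected → [z].
/i/ (between /z/ and /k/): rule 1 targets it, but not before a voiced consonant → unchanged [i].
/k/ — between /i/ and /d/; rule 2 does not apply here → [k].
/d/ — not in any rule's target class → [d].
/o/ (word-final) fails the environment for rule 1, so it stays [o].

[toːreːzikdo]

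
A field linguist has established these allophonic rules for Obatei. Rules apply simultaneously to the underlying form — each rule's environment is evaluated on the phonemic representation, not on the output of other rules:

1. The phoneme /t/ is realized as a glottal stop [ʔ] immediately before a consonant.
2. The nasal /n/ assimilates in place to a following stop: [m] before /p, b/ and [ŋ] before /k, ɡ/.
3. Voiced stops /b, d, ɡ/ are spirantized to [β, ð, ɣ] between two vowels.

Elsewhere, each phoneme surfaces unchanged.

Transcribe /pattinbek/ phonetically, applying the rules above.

/p/ stays [p].
/a/ (between /p/ and /t/) is unaffected → [a].
/t/ meets the environment for rule 1 (immediately before a consonant) → [ʔ].
/t/ (between /t/ and /i/) is in the target of rule 1 but the environment (immediately before a consonant) is not met → [t].
/i/ (between /t/ and /n/) is unaffected → [i].
Rule 2 applies to /n/ (between /i/ and /b/: before a labial or velar stop) → [m].
/b/ (between /n/ and /e/) is in the target of rule 3 but the environment (between two vowels) is not met → [b].
/e/ — not in any rule's target class → [e].
/k/ (word-final): no rule targets it → [k].

[paʔtimbek]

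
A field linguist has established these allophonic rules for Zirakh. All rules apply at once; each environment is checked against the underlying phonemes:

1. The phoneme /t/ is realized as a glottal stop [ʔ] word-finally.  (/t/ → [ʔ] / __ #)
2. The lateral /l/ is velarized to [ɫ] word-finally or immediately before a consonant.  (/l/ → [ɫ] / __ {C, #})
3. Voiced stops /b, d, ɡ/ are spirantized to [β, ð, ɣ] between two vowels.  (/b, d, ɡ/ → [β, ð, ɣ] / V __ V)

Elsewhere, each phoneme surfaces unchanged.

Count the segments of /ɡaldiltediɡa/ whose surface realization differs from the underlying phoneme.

Segments that undergo a rule: /l/ → [ɫ] (rule 2); /l/ → [ɫ] (rule 2); /d/ → [ð] (rule 3); /ɡ/ → [ɣ] (rule 3).
All other segments surface unchanged.

4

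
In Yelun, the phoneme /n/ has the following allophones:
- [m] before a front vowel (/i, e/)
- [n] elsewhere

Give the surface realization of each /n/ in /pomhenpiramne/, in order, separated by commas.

[n], [m]

Occurrence 1 (position 6): no conditioning environment matches → elsewhere allophone [n].
Occurrence 2 (position 12): before a front vowel (/i, e/) → [m].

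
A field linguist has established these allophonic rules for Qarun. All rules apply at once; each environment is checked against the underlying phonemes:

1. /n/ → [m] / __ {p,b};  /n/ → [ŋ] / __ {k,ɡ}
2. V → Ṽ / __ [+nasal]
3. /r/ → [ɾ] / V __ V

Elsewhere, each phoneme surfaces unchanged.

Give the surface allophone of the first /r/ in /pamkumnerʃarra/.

/r/ (between /e/ and /ʃ/) fails the environment for rule 3, so it stays [r].

[r]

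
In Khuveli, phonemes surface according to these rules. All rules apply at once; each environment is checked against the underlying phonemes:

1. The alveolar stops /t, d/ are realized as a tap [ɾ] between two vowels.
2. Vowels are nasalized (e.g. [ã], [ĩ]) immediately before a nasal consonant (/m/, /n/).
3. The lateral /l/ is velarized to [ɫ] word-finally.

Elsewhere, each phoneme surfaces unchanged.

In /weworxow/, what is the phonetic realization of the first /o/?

[o]

/o/ — between /w/ and /r/; rule 2 does not apply here → [o].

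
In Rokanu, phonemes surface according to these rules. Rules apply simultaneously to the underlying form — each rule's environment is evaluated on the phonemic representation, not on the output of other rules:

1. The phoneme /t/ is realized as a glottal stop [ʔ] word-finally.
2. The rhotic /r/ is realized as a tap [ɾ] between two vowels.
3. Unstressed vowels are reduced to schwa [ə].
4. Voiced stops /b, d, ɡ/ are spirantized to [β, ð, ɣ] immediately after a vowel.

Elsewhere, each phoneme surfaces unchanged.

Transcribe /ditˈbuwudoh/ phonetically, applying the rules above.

/d/ (word-initial) fails the environment for rule 4, so it stays [d].
/i/ (between /d/ and /t/) occurs in an unstressed syllable → [ə] by rule 3.
/t/ (between /i/ and /b/) is in the target of rule 1 but the environment (word-finally) is not met → [t].
/b/ — between /t/ and /u/; rule 4 does not apply here → [b].
/u/ (between /b/ and /w/) fails the environment for rule 3, so it stays [u].
/u/ (between /w/ and /d/): in an unstressed syllable, so rule 3 applies → [ə].
/d/ meets the environment for rule 4 (immediately after a vowel) → [ð].
/o/ (between /d/ and /h/) occurs in an unstressed syllable → [ə] by rule 3.

[dətˈbuwəðəh]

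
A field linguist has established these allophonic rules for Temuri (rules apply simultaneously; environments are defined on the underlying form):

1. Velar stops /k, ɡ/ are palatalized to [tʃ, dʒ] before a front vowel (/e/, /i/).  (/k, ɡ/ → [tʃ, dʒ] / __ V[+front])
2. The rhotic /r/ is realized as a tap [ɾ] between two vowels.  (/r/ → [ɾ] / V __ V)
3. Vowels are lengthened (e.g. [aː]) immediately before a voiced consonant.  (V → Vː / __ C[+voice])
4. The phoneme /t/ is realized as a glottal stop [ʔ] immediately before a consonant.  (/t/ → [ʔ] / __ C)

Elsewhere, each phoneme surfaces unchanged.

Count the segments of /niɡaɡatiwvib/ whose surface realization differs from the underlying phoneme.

Segments that undergo a rule: /i/ → [iː] (rule 3); /a/ → [aː] (rule 3); /i/ → [iː] (rule 3); /i/ → [iː] (rule 3).
All other segments surface unchanged.

4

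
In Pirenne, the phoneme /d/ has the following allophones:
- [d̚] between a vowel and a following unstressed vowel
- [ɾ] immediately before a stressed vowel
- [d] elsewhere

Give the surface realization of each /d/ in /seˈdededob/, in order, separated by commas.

[ɾ], [d̚], [d̚]

Occurrence 1 (position 3): immediately before a stressed vowel → [ɾ].
Occurrence 2 (position 5): between a vowel and a following unstressed vowel → [d̚].
Occurrence 3 (position 7): between a vowel and a following unstressed vowel → [d̚].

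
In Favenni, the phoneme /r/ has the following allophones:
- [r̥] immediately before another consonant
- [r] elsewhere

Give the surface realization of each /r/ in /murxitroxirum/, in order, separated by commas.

[r̥], [r], [r]

Occurrence 1 (position 3): immediately before another consonant → [r̥].
Occurrence 2 (position 7): no conditioning environment matches → elsewhere allophone [r].
Occurrence 3 (position 11): no conditioning environment matches → elsewhere allophone [r].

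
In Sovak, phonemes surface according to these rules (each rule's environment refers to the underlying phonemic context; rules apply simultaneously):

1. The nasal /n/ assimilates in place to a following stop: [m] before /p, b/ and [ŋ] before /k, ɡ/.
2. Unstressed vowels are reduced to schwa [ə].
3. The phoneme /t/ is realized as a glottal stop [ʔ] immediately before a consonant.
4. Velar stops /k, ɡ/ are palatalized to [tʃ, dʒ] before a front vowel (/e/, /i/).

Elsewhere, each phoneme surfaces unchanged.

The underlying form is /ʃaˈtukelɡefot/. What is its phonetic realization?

[ʃəˈtutʃəldʒəfət]

/ʃ/ — not in any rule's target class → [ʃ].
/a/ meets the environment for rule 2 (in an unstressed syllable) → [ə].
/t/ (between /a/ and /u/): rule 3 targets it, but not immediately before a consonant → unchanged [t].
/u/ — between /t/ and /k/; rule 2 does not apply here → [u].
/k/ — between /u/ and /e/, before a front vowel — surfaces as [tʃ] (rule 4).
Rule 2 applies to /e/ (between /k/ and /l/: in an unstressed syllable) → [ə].
/l/ — not in any rule's target class → [l].
/ɡ/ — between /l/ and /e/, before a front vowel — surfaces as [dʒ] (rule 4).
/e/ — between /ɡ/ and /f/, in an unstressed syllable — surfaces as [ə] (rule 2).
/f/ — not in any rule's target class → [f].
/o/ (between /f/ and /t/) occurs in an unstressed syllable → [ə] by rule 2.
/t/ (word-final) fails the environment for rule 3, so it stays [t].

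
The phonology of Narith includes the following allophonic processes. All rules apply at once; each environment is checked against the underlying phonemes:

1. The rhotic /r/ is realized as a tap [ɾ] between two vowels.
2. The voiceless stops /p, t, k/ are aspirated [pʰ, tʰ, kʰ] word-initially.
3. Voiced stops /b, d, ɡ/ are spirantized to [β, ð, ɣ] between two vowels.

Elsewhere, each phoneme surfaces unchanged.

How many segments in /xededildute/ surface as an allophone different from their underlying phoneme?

2

Segments that undergo a rule: /d/ → [ð] (rule 3); /d/ → [ð] (rule 3).
All other segments surface unchanged.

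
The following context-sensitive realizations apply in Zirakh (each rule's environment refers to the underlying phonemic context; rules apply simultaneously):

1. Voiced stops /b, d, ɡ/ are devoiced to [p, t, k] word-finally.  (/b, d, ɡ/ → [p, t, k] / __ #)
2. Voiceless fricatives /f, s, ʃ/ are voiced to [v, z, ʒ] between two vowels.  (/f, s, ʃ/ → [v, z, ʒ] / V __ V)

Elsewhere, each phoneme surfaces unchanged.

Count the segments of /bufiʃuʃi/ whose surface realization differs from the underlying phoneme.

3

Segments that undergo a rule: /f/ → [v] (rule 2); /ʃ/ → [ʒ] (rule 2); /ʃ/ → [ʒ] (rule 2).
All other segments surface unchanged.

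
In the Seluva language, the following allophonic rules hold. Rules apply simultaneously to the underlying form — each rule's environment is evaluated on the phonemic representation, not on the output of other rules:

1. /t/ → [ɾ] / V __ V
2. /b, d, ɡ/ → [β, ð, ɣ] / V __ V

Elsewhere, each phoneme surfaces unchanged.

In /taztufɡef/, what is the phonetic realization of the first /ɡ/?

/ɡ/ — between /f/ and /e/; rule 2 does not apply here → [ɡ].

[ɡ]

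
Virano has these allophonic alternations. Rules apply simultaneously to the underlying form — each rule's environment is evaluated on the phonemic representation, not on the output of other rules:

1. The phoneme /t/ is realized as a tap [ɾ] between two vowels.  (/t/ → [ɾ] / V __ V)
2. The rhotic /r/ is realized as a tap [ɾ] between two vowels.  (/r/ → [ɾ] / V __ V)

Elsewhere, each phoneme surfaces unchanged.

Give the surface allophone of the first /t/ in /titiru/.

/t/ — word-initial; rule 1 does not apply here → [t].

[t]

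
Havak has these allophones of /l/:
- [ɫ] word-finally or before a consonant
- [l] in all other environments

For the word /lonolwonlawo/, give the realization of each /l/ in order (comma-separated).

Occurrence 1 (position 1): no conditioning environment matches → elsewhere allophone [l].
Occurrence 2 (position 5): word-finally or before a consonant → [ɫ].
Occurrence 3 (position 9): no conditioning environment matches → elsewhere allophone [l].

[l], [ɫ], [l]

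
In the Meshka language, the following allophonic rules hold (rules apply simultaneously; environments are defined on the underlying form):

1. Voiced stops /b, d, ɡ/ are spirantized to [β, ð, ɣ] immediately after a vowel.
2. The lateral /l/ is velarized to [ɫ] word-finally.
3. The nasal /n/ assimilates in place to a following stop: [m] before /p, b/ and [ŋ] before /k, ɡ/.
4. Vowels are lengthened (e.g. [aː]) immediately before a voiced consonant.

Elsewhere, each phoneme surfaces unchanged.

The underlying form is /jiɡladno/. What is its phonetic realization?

/j/ — not in any rule's target class → [j].
/i/ (between /j/ and /ɡ/): before a voiced consonant, so rule 4 applies → [iː].
Rule 1 applies to /ɡ/ (between /i/ and /l/: immediately after a vowel) → [ɣ].
/l/ (between /ɡ/ and /a/) fails the environment for rule 2, so it stays [l].
/a/ (between /l/ and /d/): before a voiced consonant, so rule 4 applies → [aː].
/d/ (between /a/ and /n/): immediately after a vowel, so rule 1 applies → [ð].
/n/ (between /d/ and /o/) is in the target of rule 3 but the environment (before a labial or velar stop) is not met → [n].
/o/ (word-final): rule 4 targets it, but not before a voiced consonant → unchanged [o].

[jiːɣlaːðno]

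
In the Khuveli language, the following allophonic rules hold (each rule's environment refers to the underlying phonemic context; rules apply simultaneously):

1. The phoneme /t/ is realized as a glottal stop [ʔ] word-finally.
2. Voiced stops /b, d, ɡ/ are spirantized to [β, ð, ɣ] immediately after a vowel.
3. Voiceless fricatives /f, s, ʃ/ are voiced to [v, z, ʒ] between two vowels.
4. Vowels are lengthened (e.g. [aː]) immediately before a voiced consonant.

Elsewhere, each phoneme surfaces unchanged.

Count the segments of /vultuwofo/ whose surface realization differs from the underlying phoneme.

3

Segments that undergo a rule: /u/ → [uː] (rule 4); /u/ → [uː] (rule 4); /f/ → [v] (rule 3).
All other segments surface unchanged.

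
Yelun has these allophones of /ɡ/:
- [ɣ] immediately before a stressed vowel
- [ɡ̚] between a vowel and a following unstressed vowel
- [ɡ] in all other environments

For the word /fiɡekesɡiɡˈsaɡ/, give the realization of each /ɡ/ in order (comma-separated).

[ɡ̚], [ɡ], [ɡ], [ɡ]

Occurrence 1 (position 3): between a vowel and a following unstressed vowel → [ɡ̚].
Occurrence 2 (position 8): no conditioning environment matches → elsewhere allophone [ɡ].
Occurrence 3 (position 10): no conditioning environment matches → elsewhere allophone [ɡ].
Occurrence 4 (position 13): no conditioning environment matches → elsewhere allophone [ɡ].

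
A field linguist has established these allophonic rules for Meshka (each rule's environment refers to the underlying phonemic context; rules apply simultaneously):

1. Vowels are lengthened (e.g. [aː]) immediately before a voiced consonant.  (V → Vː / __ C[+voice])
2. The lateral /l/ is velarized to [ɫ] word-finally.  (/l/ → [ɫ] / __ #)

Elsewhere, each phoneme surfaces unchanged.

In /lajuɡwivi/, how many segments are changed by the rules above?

Segments that undergo a rule: /a/ → [aː] (rule 1); /u/ → [uː] (rule 1); /i/ → [iː] (rule 1).
All other segments surface unchanged.

3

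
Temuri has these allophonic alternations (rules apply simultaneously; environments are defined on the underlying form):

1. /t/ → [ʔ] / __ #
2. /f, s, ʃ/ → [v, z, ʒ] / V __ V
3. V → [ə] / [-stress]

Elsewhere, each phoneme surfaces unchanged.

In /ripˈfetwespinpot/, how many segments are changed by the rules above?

5

Segments that undergo a rule: /i/ → [ə] (rule 3); /e/ → [ə] (rule 3); /i/ → [ə] (rule 3); /o/ → [ə] (rule 3); /t/ → [ʔ] (rule 1).
All other segments surface unchanged.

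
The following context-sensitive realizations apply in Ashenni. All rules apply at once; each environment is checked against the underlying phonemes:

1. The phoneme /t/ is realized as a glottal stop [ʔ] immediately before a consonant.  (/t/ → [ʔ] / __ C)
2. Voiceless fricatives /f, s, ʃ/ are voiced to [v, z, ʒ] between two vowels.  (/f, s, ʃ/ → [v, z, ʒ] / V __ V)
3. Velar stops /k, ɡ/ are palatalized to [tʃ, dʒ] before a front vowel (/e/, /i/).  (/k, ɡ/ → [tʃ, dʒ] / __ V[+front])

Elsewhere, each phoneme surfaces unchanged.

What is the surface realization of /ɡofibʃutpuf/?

/ɡ/ (word-initial): rule 3 targets it, but not before a front vowel → unchanged [ɡ].
/o/ (between /ɡ/ and /f/) is unaffected → [o].
/f/ — between /o/ and /i/, between two vowels — surfaces as [v] (rule 2).
/i/ — not in any rule's target class → [i].
/b/ stays [b].
/ʃ/ — between /b/ and /u/; rule 2 does not apply here → [ʃ].
/u/ — not in any rule's target class → [u].
/t/ — between /u/ and /p/, immediately before a consonant — surfaces as [ʔ] (rule 1).
/p/ stays [p].
/u/ — not in any rule's target class → [u].
/f/ (word-final) is in the target of rule 2 but the environment (between two vowels) is not met → [f].

[ɡovibʃuʔpuf]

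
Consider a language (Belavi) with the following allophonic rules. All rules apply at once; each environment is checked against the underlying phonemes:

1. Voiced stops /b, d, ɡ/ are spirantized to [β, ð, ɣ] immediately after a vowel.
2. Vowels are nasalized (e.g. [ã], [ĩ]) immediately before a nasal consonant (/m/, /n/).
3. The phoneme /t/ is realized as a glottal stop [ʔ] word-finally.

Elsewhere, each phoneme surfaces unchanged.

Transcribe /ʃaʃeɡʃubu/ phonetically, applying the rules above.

/a/ (between /ʃ/ and /ʃ/): rule 2 targets it, but not before a nasal consonant → unchanged [a].
/e/ (between /ʃ/ and /ɡ/) fails the environment for rule 2, so it stays [e].
/ɡ/ meets the environment for rule 1 (immediately after a vowel) → [ɣ].
/u/ (between /ʃ/ and /b/) is in the target of rule 2 but the environment (before a nasal consonant) is not met → [u].
/b/ — between /u/ and /u/, immediately after a vowel — surfaces as [β] (rule 1).
/u/ (word-final) fails the environment for rule 2, so it stays [u].

[ʃaʃeɣʃuβu]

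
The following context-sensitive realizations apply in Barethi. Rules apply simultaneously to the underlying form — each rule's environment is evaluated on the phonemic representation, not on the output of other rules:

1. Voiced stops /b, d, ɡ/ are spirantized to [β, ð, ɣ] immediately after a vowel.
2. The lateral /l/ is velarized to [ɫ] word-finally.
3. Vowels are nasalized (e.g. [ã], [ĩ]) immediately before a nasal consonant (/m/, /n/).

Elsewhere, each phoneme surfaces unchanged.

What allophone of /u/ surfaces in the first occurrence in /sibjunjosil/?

/u/ (between /j/ and /n/): before a nasal consonant, so rule 3 applies → [ũ].

[ũ]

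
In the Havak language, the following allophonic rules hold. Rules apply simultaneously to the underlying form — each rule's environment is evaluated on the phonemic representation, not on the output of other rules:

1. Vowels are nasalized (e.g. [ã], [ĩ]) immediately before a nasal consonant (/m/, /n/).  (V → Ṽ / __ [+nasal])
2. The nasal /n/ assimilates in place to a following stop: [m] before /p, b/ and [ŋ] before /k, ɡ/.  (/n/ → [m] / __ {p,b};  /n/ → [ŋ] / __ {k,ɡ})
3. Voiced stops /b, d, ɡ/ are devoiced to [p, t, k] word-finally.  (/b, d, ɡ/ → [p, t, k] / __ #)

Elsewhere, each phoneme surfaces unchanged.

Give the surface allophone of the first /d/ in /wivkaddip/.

/d/ (between /a/ and /d/) fails the environment for rule 3, so it stays [d].

[d]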